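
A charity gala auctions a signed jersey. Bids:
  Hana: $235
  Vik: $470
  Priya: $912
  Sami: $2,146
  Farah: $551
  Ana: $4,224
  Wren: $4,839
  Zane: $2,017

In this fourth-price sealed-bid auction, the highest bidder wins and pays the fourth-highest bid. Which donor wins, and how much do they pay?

Rule: the highest bidder wins and pays the fourth-highest bid.
Bids in order: 4,839 (Wren) > 4,224 (Ana) > 2,146 (Sami) > 2,017 (Zane) > 912 (Priya) > 551 (Farah) > …
Wren is highest; pays the fourth-highest bid, $2,017.

Wren pays $2,017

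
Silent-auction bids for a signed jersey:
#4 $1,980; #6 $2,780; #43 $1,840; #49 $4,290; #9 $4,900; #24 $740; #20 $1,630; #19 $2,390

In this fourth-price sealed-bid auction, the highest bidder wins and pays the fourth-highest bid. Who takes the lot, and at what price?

#9 pays $2,390

Rule: the highest bidder wins and pays the fourth-highest bid.
Sorting bids: 4,900 (#9) > 4,290 (#49) > 2,780 (#6) > 2,390 (#19) > 1,980 (#4) > 1,840 (#43) > …
#9 is highest; pays the fourth-highest bid, $2,390.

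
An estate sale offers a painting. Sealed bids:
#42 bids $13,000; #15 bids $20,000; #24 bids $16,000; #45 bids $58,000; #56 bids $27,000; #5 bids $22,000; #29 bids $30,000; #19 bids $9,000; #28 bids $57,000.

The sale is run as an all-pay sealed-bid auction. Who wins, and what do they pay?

Bids ranked: 58,000 (#45) > 57,000 (#28) > 30,000 (#29) > 27,000 (#56) > 22,000 (#5) > 20,000 (#15) > …
#45 is highest and takes the item; every bidder forfeits their bid.

#45 pays $58,000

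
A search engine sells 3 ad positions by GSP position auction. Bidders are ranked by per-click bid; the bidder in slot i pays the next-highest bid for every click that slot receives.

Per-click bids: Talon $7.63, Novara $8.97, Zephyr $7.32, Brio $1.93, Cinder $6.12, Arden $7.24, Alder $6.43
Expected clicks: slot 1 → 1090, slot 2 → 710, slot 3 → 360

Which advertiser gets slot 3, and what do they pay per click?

Ranked by bid: $8.97 (Novara) > $7.63 (Talon) > $7.32 (Zephyr) > $7.24 (Arden) > …
Slot 3 goes to the third-ranked bidder, Zephyr, who pays the next bid down: $7.24/click.

Zephyr; $7.24 per click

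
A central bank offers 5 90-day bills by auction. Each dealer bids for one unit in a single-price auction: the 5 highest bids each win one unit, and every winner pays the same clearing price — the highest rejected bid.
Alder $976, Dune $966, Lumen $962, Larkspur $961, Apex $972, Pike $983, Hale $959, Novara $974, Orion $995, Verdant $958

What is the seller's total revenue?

Ordering the bids: 995 (Orion), 983 (Pike), 976 (Alder), 974 (Novara), 972 (Apex), 966 (Dune), 962 (Lumen), …
Top 5: Orion, Pike, Alder, Novara, Apex.
Highest unsuccessful bid: $966 → clearing price.
Total revenue = 5 × $966 = $4,830.

Total revenue: $4,830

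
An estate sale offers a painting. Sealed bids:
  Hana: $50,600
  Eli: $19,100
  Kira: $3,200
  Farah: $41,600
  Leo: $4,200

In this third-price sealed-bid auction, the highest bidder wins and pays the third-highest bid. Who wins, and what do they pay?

Hana pays $19,100

Sorting bids: 50,600 (Hana) > 41,600 (Farah) > 19,100 (Eli) > 4,200 (Leo) > 3,200 (Kira)
Hana wins; payment is bid #3 in the ranking = $19,100.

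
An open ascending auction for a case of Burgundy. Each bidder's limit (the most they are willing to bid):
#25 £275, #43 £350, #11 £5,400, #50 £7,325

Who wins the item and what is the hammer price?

#50 wins at £5,400

Limits ranked: 7,325 (#50) > 5,400 (#11) > 350 (#43) > 275 (#25)
Bidding ends when #11 exits at £5,400; #50 takes it.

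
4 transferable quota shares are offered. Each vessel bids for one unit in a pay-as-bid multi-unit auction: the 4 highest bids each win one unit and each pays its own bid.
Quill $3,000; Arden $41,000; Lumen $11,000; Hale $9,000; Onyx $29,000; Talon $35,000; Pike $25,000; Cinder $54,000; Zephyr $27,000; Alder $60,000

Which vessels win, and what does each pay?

Bids ranked high→low: 60,000 (Alder), 54,000 (Cinder), 41,000 (Arden), 35,000 (Talon), 29,000 (Onyx), 27,000 (Zephyr), …
Winners (4 units): Alder, Cinder, Arden, Talon.
Each winner pays its own bid: Alder $60,000, Cinder $54,000, Arden $41,000, Talon $35,000.

Alder $60,000, Cinder $54,000, Arden $41,000, Talon $35,000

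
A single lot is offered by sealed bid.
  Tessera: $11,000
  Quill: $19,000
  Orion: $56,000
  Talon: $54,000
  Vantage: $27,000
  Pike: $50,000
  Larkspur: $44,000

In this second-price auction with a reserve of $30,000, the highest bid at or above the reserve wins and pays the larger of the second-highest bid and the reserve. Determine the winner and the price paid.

Bids in order: 56,000 (Orion) > 54,000 (Talon) > 50,000 (Pike) > 44,000 (Larkspur) > 27,000 (Vantage) > 19,000 (Quill) > …
Highest eligible bid: Orion at $56,000.
max(second-highest $54,000, reserve $30,000) = $54,000; the reserve does not bind.

Orion pays $54,000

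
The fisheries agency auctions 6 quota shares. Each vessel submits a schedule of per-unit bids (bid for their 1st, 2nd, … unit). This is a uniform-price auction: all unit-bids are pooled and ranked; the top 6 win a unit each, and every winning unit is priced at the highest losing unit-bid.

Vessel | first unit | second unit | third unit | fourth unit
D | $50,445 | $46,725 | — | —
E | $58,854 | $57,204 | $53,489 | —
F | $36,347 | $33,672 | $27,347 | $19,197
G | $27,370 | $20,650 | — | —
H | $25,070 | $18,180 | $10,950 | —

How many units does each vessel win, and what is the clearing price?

All unit-bids, highest first — top 6: 58,854 (E-1), 57,204 (E-2), 53,489 (E-3), 50,445 (D-1), 46,725 (D-2), 36,347 (F-1)
Highest rejected unit-bid = $33,672.
Allocation: D 2, E 3, F 1.

D 2, E 3, F 1; clearing price $33,672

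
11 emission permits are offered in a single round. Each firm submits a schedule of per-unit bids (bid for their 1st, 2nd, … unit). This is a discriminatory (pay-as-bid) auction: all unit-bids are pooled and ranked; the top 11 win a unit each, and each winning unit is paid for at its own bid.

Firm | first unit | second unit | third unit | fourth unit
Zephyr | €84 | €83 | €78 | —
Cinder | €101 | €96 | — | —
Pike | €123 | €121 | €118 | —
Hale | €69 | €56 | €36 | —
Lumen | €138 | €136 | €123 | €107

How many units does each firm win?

Cinder 2, Lumen 4, Pike 3, Zephyr 2

All unit-bids, highest first — top 11: 138 (Lumen-1), 136 (Lumen-2), 123 (Pike-1), 123 (Lumen-3), 121 (Pike-2), 118 (Pike-3), 107 (Lumen-4), 101 (Cinder-1), 96 (Cinder-2), 84 (Zephyr-1), 83 (Zephyr-2)
Next rejected bid: €78 (not a price — pay-as-bid).
Allocation: Cinder 2, Lumen 4, Pike 3, Zephyr 2.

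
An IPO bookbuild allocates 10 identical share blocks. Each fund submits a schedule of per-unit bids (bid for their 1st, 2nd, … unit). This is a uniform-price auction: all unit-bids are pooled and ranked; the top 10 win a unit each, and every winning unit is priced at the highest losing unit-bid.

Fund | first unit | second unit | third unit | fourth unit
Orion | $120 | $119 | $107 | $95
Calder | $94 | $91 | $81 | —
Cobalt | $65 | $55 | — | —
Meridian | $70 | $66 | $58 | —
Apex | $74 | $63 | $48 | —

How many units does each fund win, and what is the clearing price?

All unit-bids, highest first — top 10: 120 (Orion-1), 119 (Orion-2), 107 (Orion-3), 95 (Orion-4), 94 (Calder-1), 91 (Calder-2), 81 (Calder-3), 74 (Apex-1), 70 (Meridian-1), 66 (Meridian-2)
Highest rejected unit-bid = $65.
Allocation: Apex 1, Calder 3, Meridian 2, Orion 4.

Apex 1, Calder 3, Meridian 2, Orion 4; clearing price $65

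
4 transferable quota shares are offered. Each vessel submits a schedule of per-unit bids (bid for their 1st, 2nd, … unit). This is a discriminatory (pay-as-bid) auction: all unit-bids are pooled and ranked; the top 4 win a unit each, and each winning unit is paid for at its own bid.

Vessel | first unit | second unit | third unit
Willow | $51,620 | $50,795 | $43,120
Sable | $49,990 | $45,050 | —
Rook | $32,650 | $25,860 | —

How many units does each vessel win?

Merging the schedules and taking the best 4: 51,620 (Willow-1), 50,795 (Willow-2), 49,990 (Sable-1), 45,050 (Sable-2)
Next rejected bid: $43,120 (not a price — pay-as-bid).
Allocation: Sable 2, Willow 2.

Sable 2, Willow 2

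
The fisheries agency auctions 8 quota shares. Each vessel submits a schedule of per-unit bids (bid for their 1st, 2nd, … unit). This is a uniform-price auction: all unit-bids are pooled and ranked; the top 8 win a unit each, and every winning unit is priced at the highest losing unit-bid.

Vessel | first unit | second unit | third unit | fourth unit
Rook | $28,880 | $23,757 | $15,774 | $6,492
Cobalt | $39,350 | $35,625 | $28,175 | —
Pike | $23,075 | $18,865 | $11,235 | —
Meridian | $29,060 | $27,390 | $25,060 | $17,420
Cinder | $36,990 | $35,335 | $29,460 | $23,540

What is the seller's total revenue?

Total revenue: $219,120

Merging the schedules and taking the best 8: 39,350 (Cobalt-1), 36,990 (Cinder-1), 35,625 (Cobalt-2), 35,335 (Cinder-2), 29,460 (Cinder-3), 29,060 (Meridian-1), 28,880 (Rook-1), 28,175 (Cobalt-3)
Highest rejected unit-bid = $27,390.
Allocation: Cinder 3, Cobalt 3, Meridian 1, Rook 1. Every unit priced at $27,390.
Revenue = 8 × 27,390 = $219,120.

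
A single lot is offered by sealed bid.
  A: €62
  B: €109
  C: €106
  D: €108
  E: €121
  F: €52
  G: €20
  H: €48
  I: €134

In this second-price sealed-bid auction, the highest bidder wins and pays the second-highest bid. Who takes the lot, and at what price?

Second-price sealed-bid auction: the highest bidder wins and pays the second-highest bid.
Bids ranked: 134 (I) > 121 (E) > 109 (B) > 108 (D) > 106 (C) > 62 (A) > …
Second-price: I pays E's bid of €121.

I pays €121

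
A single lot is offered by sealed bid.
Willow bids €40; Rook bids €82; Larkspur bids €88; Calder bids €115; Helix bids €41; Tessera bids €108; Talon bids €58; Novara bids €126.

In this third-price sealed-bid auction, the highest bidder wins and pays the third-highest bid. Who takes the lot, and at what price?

Novara pays €108

Third-price sealed-bid auction: the highest bidder wins and pays the third-highest bid.
Sorting bids: 126 (Novara) > 115 (Calder) > 108 (Tessera) > 88 (Larkspur) > 82 (Rook) > 58 (Talon) > …
Novara wins; payment is bid #3 in the ranking = €108.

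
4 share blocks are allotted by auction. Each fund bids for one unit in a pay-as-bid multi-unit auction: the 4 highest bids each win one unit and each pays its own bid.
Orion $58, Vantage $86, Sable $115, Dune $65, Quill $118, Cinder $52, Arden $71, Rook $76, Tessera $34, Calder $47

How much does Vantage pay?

Ordering the bids: 118 (Quill), 115 (Sable), 86 (Vantage), 76 (Rook), 71 (Arden), 65 (Dune), …
The 4 highest are Quill, Sable, Vantage, Rook.
Vantage wins → own bid $86.

Vantage pays $86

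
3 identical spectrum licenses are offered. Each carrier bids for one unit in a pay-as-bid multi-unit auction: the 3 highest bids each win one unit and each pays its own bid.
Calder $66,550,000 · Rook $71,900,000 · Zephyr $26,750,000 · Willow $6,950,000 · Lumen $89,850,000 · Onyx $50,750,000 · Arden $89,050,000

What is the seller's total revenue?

Total revenue: $250,800,000

Bids ranked high→low: 89,850,000 (Lumen), 89,050,000 (Arden), 71,900,000 (Rook), 66,550,000 (Calder), 50,750,000 (Onyx), …
Winners (3 units): Lumen, Arden, Rook.
Total revenue = 89,850,000 + 89,050,000 + 71,900,000 = $250,800,000.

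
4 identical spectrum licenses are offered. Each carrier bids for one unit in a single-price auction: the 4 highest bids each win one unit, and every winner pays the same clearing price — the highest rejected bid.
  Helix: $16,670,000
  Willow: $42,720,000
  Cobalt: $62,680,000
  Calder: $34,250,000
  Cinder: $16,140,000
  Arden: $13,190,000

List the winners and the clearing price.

Cobalt, Willow, Calder, Helix; each pays $16,140,000

Bids ranked high→low: 62,680,000 (Cobalt), 42,720,000 (Willow), 34,250,000 (Calder), 16,670,000 (Helix), 16,140,000 (Cinder), 13,190,000 (Arden)
Winners (4 units): Cobalt, Willow, Calder, Helix.
First losing bid is Cinder's $16,140,000, which sets the uniform price.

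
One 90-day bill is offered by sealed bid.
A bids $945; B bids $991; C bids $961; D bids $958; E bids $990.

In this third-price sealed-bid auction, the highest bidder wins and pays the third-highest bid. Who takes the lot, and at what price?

B pays $961

Rule: the highest bidder wins and pays the third-highest bid.
Sorting bids: 991 (B) > 990 (E) > 961 (C) > 958 (D) > 945 (A)
B wins; payment is bid #3 in the ranking = $961.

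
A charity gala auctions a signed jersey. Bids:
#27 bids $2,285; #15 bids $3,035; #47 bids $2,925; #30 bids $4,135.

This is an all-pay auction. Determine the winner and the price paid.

Bids in order: 4,135 (#30) > 3,035 (#15) > 2,925 (#47) > 2,285 (#27)
#30 wins with the top bid; all bids are sunk regardless.

#30 pays $4,135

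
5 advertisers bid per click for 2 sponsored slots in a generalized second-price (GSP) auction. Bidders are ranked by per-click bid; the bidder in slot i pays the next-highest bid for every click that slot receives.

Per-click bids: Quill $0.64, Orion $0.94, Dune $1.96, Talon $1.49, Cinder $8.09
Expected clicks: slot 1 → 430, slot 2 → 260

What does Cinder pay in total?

Cinder pays $842.80

Sorting advertisers: $8.09 (Cinder) > $1.96 (Dune) > $1.49 (Talon) > …
Cinder holds slot 1 → pays next bid $1.96 × 430 clicks = $842.80.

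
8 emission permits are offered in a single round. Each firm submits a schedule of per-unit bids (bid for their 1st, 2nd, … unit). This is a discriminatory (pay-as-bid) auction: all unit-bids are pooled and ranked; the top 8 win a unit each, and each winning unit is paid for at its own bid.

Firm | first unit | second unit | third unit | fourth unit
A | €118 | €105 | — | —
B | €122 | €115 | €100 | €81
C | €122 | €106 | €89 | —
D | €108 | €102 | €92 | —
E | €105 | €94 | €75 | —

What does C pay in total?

Pooled unit-bids ranked (top 8): 122 (B-1), 122 (C-1), 118 (A-1), 115 (B-2), 108 (D-1), 106 (C-2), 105 (A-2), 105 (E-1)
Next rejected bid: €102 (not a price — pay-as-bid).
C's winning unit-bids: 122 + 106 = €228.

C pays €228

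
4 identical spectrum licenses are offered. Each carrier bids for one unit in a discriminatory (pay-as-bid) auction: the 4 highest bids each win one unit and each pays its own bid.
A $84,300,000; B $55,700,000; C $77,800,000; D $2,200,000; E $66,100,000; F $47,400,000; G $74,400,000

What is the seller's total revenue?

Ordering the bids: 84,300,000 (A), 77,800,000 (C), 74,400,000 (G), 66,100,000 (E), 55,700,000 (B), 47,400,000 (F), …
Top 4: A, C, G, E.
Total revenue = 84,300,000 + 77,800,000 + 74,400,000 + 66,100,000 = $302,600,000.

Total revenue: $302,600,000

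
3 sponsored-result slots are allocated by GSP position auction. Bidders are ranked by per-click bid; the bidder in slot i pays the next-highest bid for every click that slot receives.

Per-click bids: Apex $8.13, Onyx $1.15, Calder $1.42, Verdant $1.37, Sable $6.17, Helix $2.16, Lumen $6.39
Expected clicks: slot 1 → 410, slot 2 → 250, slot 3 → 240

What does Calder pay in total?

Calder pays $0.00

Sorting advertisers: $8.13 (Apex) > $6.39 (Lumen) > $6.17 (Sable) > $2.16 (Helix) > …
Calder ranks below slot 3 → no slot, pays nothing.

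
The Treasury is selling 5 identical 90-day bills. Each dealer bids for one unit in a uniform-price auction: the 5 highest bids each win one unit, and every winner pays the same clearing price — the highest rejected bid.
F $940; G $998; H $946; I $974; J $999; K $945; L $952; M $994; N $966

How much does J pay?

Ordering the bids: 999 (J), 998 (G), 994 (M), 974 (I), 966 (N), 952 (L), 946 (H), …
Winners (5 units): J, G, M, I, N.
First losing bid is L's $952, which sets the uniform price.
J wins → pays $952.

J pays $952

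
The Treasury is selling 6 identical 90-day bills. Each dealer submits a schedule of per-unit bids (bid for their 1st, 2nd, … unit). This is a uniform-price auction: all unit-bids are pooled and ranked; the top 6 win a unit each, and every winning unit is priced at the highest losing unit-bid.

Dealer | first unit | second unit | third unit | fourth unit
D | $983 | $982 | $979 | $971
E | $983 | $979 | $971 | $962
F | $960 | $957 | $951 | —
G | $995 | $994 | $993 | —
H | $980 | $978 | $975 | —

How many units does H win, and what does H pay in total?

H: 0 units, pays $0

Merging the schedules and taking the best 6: 995 (G-1), 994 (G-2), 993 (G-3), 983 (D-1), 983 (E-1), 982 (D-2)
First bid not allocated: $980.
H wins 0 unit(s) at $980 each.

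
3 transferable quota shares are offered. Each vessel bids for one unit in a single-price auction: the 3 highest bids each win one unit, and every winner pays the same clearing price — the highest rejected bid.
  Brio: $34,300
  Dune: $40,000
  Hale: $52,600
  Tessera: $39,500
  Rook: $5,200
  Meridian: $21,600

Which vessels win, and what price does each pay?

Bids ranked high→low: 52,600 (Hale), 40,000 (Dune), 39,500 (Tessera), 34,300 (Brio), 21,600 (Meridian), …
Winners (3 units): Hale, Dune, Tessera.
Clearing price = highest rejected bid = $34,300.

Hale, Dune, Tessera; each pays $34,300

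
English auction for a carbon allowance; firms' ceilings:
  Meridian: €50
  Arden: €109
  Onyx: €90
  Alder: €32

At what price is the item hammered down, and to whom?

Sorting limits: 109 (Arden) > 90 (Onyx) > 50 (Meridian) > 32 (Alder)
Onyx is the last rival to drop out, at €90; Arden remains and wins at that price.

Arden wins at €90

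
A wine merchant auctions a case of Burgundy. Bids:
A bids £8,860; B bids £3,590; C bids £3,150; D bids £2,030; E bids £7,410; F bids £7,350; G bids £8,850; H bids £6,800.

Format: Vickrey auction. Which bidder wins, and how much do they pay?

Bids ranked: 8,860 (A) > 8,850 (G) > 7,410 (E) > 7,350 (F) > 6,800 (H) > 3,590 (B) > …
A wins with the highest bid; price is set by the runner-up at £8,850.

A pays £8,850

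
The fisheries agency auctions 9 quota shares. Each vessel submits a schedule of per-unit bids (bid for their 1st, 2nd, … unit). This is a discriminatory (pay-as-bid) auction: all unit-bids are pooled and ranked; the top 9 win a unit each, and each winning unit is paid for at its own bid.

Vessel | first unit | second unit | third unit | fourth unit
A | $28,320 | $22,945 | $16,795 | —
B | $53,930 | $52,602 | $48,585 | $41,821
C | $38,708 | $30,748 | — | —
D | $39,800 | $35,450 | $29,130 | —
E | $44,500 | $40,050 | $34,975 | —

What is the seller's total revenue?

All unit-bids, highest first — top 9: 53,930 (B-1), 52,602 (B-2), 48,585 (B-3), 44,500 (E-1), 41,821 (B-4), 40,050 (E-2), 39,800 (D-1), 38,708 (C-1), 35,450 (D-2)
Next rejected bid: $34,975 (not a price — pay-as-bid).
Each winning unit pays its own bid.
Revenue = 53,930 + 52,602 + 48,585 + 44,500 + 41,821 + 40,050 + 39,800 + 38,708 + 35,450 = $395,446.

Total revenue: $395,446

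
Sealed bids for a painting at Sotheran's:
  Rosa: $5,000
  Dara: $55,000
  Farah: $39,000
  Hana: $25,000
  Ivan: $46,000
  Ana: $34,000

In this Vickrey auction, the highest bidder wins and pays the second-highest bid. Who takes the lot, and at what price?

Dara pays $46,000

Bids in order: 55,000 (Dara) > 46,000 (Ivan) > 39,000 (Farah) > 34,000 (Ana) > 25,000 (Hana) > 5,000 (Rosa)
Dara wins with the highest bid; price is set by the runner-up at $46,000.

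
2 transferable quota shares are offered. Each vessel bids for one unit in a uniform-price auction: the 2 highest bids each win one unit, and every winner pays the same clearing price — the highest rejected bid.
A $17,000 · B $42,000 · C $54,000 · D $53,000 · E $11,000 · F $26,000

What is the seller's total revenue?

Ordering the bids: 54,000 (C), 53,000 (D), 42,000 (B), 26,000 (F), …
Winners (2 units): C, D.
First losing bid is B's $42,000, which sets the uniform price.
Total revenue = 2 × $42,000 = $84,000.

Total revenue: $84,000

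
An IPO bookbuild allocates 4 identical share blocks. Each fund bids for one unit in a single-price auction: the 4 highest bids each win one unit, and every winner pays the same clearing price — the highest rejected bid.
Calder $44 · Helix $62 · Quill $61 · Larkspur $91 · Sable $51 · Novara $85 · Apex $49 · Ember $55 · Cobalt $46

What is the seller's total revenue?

Total revenue: $220

Sorting: 91 (Larkspur), 85 (Novara), 62 (Helix), 61 (Quill), 55 (Ember), 51 (Sable), …
The 4 highest are Larkspur, Novara, Helix, Quill.
First losing bid is Ember's $55, which sets the uniform price.
Total revenue = 4 × $55 = $220.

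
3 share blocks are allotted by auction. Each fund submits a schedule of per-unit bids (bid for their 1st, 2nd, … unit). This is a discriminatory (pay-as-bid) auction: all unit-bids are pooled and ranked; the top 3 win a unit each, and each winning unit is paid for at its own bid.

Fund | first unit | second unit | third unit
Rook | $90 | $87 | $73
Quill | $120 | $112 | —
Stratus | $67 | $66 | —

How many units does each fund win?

Quill 2, Rook 1

Merging the schedules and taking the best 3: 120 (Quill-1), 112 (Quill-2), 90 (Rook-1)
Next rejected bid: $87 (not a price — pay-as-bid).
Allocation: Quill 2, Rook 1.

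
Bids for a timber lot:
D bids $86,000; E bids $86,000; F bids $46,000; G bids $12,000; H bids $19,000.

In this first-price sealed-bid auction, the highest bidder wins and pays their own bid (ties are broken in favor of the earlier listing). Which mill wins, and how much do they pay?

D pays $86,000

First-price sealed-bid auction: the highest bidder wins and pays their own bid.
Bids in order: 86,000 (D) > 86,000 (E) > 46,000 (F) > 19,000 (H) > 12,000 (G)
D and E tie at $86,000; tie-break gives it to D.
D has the highest bid and pays exactly that: $86,000.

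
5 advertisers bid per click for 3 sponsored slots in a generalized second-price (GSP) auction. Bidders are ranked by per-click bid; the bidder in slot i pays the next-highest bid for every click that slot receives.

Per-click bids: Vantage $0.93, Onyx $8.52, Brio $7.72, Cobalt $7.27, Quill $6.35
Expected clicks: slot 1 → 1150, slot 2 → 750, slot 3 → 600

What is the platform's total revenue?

Total revenue: $18140.50

Per-click bids in order: $8.52 (Onyx) > $7.72 (Brio) > $7.27 (Cobalt) > $6.35 (Quill) > …
Slot 1: Onyx pays $7.72 × 1150 = $8878.00
Slot 2: Brio pays $7.27 × 750 = $5452.50
Slot 3: Cobalt pays $6.35 × 600 = $3810.00
Total = $18140.50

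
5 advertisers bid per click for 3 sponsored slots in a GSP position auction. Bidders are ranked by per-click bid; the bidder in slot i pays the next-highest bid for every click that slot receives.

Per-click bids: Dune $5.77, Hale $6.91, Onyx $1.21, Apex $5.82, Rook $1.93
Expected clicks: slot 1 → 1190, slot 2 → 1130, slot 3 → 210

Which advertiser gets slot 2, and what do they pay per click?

Apex; $5.77 per click

Ranked by bid: $6.91 (Hale) > $5.82 (Apex) > $5.77 (Dune) > $1.93 (Rook) > …
Slot 2 goes to the second-ranked bidder, Apex, who pays the next bid down: $5.77/click.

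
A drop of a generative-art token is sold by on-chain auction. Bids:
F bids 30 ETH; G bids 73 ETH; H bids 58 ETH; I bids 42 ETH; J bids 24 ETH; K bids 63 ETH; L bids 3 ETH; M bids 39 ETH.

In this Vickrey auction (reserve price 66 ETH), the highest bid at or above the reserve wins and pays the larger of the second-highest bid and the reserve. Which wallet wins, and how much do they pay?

Sorting bids: 73 (G) > 63 (K) > 58 (H) > 42 (I) > 39 (M) > 30 (F) > …
G has the top bid at or above the reserve (73 ETH).
Second-highest bid 63 ETH is below the reserve 66 ETH, so the reserve binds → payment 66 ETH.

G pays 66 ETH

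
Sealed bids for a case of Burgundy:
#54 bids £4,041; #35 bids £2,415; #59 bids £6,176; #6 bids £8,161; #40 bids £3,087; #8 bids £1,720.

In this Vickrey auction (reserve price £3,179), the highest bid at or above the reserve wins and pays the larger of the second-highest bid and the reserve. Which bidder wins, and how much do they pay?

#6 pays £6,176

Bids in order: 8,161 (#6) > 6,176 (#59) > 4,041 (#54) > 3,087 (#40) > 2,415 (#35) > 1,720 (#8)
Highest eligible bid: #6 at £8,161.
max(second-highest £6,176, reserve £3,179) = £6,176; the reserve does not bind.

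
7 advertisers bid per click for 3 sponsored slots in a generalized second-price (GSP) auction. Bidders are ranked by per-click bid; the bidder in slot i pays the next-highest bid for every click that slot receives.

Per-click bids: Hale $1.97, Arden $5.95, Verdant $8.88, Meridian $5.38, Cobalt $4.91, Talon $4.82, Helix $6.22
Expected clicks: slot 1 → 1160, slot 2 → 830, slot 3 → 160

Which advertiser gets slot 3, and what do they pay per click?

Sorting advertisers: $8.88 (Verdant) > $6.22 (Helix) > $5.95 (Arden) > $5.38 (Meridian) > …
Slot 3 goes to the third-ranked bidder, Arden, who pays the next bid down: $5.38/click.

Arden; $5.38 per click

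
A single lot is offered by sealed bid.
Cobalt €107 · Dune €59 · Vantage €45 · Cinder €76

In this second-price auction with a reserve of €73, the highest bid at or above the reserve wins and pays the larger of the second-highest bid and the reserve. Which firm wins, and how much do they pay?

Second-price auction with a reserve of €73: the highest bid at or above the reserve wins and pays the larger of the second-highest bid and the reserve.
Bids ranked: 107 (Cobalt) > 76 (Cinder) > 59 (Dune) > 45 (Vantage)
Cobalt has the top bid at or above the reserve (€107).
max(second-highest €76, reserve €73) = €76; the reserve does not bind.

Cobalt pays €76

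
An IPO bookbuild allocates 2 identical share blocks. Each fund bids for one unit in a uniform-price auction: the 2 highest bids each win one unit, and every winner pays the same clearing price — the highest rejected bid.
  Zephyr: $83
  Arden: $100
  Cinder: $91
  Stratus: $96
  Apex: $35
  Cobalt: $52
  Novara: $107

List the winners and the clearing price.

Novara, Arden; each pays $96

Ordering the bids: 107 (Novara), 100 (Arden), 96 (Stratus), 91 (Cinder), …
Top 2: Novara, Arden.
Highest unsuccessful bid: $96 → clearing price.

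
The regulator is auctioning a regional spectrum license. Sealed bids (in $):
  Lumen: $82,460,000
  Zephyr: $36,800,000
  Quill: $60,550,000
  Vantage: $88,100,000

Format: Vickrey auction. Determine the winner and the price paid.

Vickrey auction: the highest bidder wins and pays the second-highest bid.
Sorting bids: 88,100,000 (Vantage) > 82,460,000 (Lumen) > 60,550,000 (Quill) > 36,800,000 (Zephyr)
Vantage wins with the highest bid; price is set by the runner-up at $82,460,000.

Vantage pays $82,460,000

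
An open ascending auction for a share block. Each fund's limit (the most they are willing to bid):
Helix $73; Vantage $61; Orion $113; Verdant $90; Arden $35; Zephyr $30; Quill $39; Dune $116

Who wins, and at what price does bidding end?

Dune wins at $113

Sorting limits: 116 (Dune) > 113 (Orion) > 90 (Verdant) > 73 (Helix) > 61 (Vantage) > 39 (Quill) > …
Once the price passes $113, only Dune is left; the hammer falls at Orion's limit of $113.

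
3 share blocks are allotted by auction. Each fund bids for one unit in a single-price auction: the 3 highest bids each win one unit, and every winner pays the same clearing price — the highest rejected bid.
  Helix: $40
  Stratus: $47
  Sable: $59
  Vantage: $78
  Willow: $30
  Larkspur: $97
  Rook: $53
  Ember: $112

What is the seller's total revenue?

Sorting: 112 (Ember), 97 (Larkspur), 78 (Vantage), 59 (Sable), 53 (Rook), …
Winners (3 units): Ember, Larkspur, Vantage.
Highest unsuccessful bid: $59 → clearing price.
Total revenue = 3 × $59 = $177.

Total revenue: $177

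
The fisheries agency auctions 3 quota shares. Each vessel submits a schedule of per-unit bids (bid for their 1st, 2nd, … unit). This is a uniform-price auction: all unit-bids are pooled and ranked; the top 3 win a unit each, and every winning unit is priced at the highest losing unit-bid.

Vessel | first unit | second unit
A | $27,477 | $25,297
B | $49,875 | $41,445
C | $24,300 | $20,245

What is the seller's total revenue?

Total revenue: $75,891

Merging the schedules and taking the best 3: 49,875 (B-1), 41,445 (B-2), 27,477 (A-1)
First bid not allocated: $25,297.
Allocation: A 1, B 2. Every unit priced at $25,297.
Revenue = 3 × 25,297 = $75,891.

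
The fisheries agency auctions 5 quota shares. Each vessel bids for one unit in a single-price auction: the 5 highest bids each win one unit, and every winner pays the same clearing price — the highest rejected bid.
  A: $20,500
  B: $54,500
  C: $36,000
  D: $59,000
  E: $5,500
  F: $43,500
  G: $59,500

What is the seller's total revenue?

Sorting: 59,500 (G), 59,000 (D), 54,500 (B), 43,500 (F), 36,000 (C), 20,500 (A), 5,500 (E)
Winners (5 units): G, D, B, F, C.
Clearing price = highest rejected bid = $20,500.
Total revenue = 5 × $20,500 = $102,500.

Total revenue: $102,500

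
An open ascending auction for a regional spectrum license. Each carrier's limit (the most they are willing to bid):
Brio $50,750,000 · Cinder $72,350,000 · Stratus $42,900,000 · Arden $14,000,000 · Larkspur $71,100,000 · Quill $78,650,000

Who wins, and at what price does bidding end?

Limits in order: 78,650,000 (Quill) > 72,350,000 (Cinder) > 71,100,000 (Larkspur) > 50,750,000 (Brio) > 42,900,000 (Stratus) > 14,000,000 (Arden)
Bidding ends when Cinder exits at $72,350,000; Quill takes it.

Quill wins at $72,350,000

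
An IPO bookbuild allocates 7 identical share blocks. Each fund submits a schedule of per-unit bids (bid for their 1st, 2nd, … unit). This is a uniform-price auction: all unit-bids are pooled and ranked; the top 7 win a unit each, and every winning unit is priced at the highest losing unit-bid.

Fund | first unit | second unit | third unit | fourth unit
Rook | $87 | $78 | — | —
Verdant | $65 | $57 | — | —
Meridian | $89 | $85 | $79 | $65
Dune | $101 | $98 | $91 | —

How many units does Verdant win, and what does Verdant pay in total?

Pooled unit-bids ranked (top 7): 101 (Dune-1), 98 (Dune-2), 91 (Dune-3), 89 (Meridian-1), 87 (Rook-1), 85 (Meridian-2), 79 (Meridian-3)
The (k+1)-th unit-bid is $78.
Verdant wins 0 unit(s) at $78 each.

Verdant: 0 units, pays $0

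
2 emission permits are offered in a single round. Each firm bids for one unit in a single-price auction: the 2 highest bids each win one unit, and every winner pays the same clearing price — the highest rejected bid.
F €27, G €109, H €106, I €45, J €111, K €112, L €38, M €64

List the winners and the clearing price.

K, J; each pays €109

Sorting: 112 (K), 111 (J), 109 (G), 106 (H), …
The 2 highest are K, J.
First losing bid is G's €109, which sets the uniform price.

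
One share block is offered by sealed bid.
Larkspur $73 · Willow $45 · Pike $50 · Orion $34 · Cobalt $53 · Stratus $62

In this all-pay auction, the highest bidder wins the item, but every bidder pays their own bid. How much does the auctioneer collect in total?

Total revenue: $317

Sorting bids: 73 (Larkspur) > 62 (Stratus) > 53 (Cobalt) > 50 (Pike) > 45 (Willow) > 34 (Orion)
Larkspur wins with the top bid; all bids are sunk regardless.
Every bidder forfeits their bid regardless of winning.
Revenue = 73 + 45 + 50 + 34 + 53 + 62 = $317.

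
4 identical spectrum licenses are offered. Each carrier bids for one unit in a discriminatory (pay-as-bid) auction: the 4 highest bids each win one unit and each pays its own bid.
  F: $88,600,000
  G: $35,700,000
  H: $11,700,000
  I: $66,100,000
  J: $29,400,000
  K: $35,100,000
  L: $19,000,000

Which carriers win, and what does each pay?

F $88,600,000, I $66,100,000, G $35,700,000, K $35,100,000

Sorting: 88,600,000 (F), 66,100,000 (I), 35,700,000 (G), 35,100,000 (K), 29,400,000 (J), 19,000,000 (L), …
Top 4: F, I, G, K.
Each winner pays its own bid: F $88,600,000, I $66,100,000, G $35,700,000, K $35,100,000.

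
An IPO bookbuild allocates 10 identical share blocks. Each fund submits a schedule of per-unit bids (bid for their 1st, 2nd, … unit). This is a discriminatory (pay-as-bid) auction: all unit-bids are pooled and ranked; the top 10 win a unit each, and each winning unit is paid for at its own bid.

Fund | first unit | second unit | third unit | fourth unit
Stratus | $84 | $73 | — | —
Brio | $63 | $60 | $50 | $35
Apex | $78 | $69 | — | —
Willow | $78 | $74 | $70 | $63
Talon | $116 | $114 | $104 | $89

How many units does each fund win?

All unit-bids, highest first — top 10: 116 (Talon-1), 114 (Talon-2), 104 (Talon-3), 89 (Talon-4), 84 (Stratus-1), 78 (Apex-1), 78 (Willow-1), 74 (Willow-2), 73 (Stratus-2), 70 (Willow-3)
Next rejected bid: $69 (not a price — pay-as-bid).
Allocation: Apex 1, Stratus 2, Talon 4, Willow 3.

Apex 1, Stratus 2, Talon 4, Willow 3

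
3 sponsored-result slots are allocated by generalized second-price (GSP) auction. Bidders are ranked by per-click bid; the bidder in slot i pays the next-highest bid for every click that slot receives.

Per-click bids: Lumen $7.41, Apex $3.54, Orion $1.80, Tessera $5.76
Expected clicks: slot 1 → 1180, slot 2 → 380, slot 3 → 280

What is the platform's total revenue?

Total revenue: $8646.00

Ranked by bid: $7.41 (Lumen) > $5.76 (Tessera) > $3.54 (Apex) > $1.80 (Orion)
Slot 1: Lumen pays $5.76 × 1180 = $6796.80
Slot 2: Tessera pays $3.54 × 380 = $1345.20
Slot 3: Apex pays $1.80 × 280 = $504.00
Total = $8646.00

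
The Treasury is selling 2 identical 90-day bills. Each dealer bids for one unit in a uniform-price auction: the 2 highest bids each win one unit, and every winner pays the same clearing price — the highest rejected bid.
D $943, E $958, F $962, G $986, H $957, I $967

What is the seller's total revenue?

Ordering the bids: 986 (G), 967 (I), 962 (F), 958 (E), …
The 2 highest are G, I.
Highest unsuccessful bid: $962 → clearing price.
Total revenue = 2 × $962 = $1,924.

Total revenue: $1,924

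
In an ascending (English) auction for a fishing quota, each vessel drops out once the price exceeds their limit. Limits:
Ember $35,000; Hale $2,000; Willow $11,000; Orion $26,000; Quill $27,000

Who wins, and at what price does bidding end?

Ember wins at $27,000

Rule: the price rises until one bidder remains; the winner pays the price at which the last rival dropped out.
Sorting limits: 35,000 (Ember) > 27,000 (Quill) > 26,000 (Orion) > 11,000 (Willow) > 2,000 (Hale)
Once the price passes $27,000, only Ember is left; the hammer falls at Quill's limit of $27,000.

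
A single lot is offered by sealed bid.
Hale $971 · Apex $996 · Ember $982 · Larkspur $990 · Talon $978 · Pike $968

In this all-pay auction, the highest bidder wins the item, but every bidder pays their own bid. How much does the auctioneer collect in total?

Total revenue: $5,885

Sorting bids: 996 (Apex) > 990 (Larkspur) > 982 (Ember) > 978 (Talon) > 971 (Hale) > 968 (Pike)
Apex wins with the top bid; all bids are sunk regardless.
Every bidder forfeits their bid regardless of winning.
Revenue = 971 + 996 + 982 + 990 + 978 + 968 = $5,885.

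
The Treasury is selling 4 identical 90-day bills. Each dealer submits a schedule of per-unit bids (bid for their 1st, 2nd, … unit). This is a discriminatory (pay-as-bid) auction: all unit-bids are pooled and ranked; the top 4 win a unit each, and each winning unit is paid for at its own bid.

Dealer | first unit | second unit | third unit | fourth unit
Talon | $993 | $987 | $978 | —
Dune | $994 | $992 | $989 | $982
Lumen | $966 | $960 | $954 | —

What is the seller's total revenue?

Total revenue: $3,968

All unit-bids, highest first — top 4: 994 (Dune-1), 993 (Talon-1), 992 (Dune-2), 989 (Dune-3)
Next rejected bid: $987 (not a price — pay-as-bid).
Each winning unit pays its own bid.
Revenue = 994 + 993 + 992 + 989 = $3,968.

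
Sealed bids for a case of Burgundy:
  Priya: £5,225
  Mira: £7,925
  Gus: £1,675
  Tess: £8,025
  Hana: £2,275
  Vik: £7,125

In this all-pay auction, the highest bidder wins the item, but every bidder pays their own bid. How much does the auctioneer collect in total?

Total revenue: £32,250

Bids in order: 8,025 (Tess) > 7,925 (Mira) > 7,125 (Vik) > 5,225 (Priya) > 2,275 (Hana) > 1,675 (Gus)
Every bidder forfeits their bid regardless of winning.
Revenue = 5,225 + 7,925 + 1,675 + 8,025 + 2,275 + 7,125 = £32,250.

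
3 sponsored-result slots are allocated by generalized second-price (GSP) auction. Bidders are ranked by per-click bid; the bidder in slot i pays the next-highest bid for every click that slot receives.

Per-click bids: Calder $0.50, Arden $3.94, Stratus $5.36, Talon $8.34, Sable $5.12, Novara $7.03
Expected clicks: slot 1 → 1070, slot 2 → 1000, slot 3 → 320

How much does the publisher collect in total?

Total revenue: $14520.50

Sorting advertisers: $8.34 (Talon) > $7.03 (Novara) > $5.36 (Stratus) > $5.12 (Sable) > …
Slot 1: Talon pays $7.03 × 1070 = $7522.10
Slot 2: Novara pays $5.36 × 1000 = $5360.00
Slot 3: Stratus pays $5.12 × 320 = $1638.40
Total = $14520.50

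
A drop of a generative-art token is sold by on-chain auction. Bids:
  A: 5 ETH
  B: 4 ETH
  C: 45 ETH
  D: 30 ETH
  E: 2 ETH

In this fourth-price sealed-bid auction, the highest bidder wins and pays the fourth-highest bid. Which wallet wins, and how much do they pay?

Rule: the highest bidder wins and pays the fourth-highest bid.
Sorting bids: 45 (C) > 30 (D) > 5 (A) > 4 (B) > 2 (E)
C is highest; pays the fourth-highest bid, 4 ETH.

C pays 4 ETH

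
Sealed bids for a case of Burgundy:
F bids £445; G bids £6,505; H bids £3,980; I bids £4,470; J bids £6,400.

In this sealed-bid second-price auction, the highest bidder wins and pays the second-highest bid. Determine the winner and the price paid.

Rule: the highest bidder wins and pays the second-highest bid.
Bids ranked: 6,505 (G) > 6,400 (J) > 4,470 (I) > 3,980 (H) > 445 (F)
Second-price: G pays J's bid of £6,400.

G pays £6,400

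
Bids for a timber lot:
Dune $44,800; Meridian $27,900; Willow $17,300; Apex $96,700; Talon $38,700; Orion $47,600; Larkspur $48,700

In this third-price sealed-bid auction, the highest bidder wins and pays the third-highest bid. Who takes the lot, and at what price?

Third-price sealed-bid auction: the highest bidder wins and pays the third-highest bid.
Bids ranked: 96,700 (Apex) > 48,700 (Larkspur) > 47,600 (Orion) > 44,800 (Dune) > 38,700 (Talon) > 27,900 (Meridian) > …
Apex is highest; pays the third-highest bid, $47,600.

Apex pays $47,600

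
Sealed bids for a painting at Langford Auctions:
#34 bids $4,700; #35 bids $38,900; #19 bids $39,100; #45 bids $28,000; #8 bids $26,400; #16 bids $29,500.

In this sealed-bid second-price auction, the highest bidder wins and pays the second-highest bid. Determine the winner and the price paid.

Sealed-bid second-price auction: the highest bidder wins and pays the second-highest bid.
Bids in order: 39,100 (#19) > 38,900 (#35) > 29,500 (#16) > 28,000 (#45) > 26,400 (#8) > 4,700 (#34)
Second-price: #19 pays #35's bid of $38,900.

#19 pays $38,900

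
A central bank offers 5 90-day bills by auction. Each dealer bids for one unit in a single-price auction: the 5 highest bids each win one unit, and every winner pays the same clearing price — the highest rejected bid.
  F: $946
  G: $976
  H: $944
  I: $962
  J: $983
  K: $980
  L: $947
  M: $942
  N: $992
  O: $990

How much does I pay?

Sorting: 992 (N), 990 (O), 983 (J), 980 (K), 976 (G), 962 (I), 947 (L), …
The 5 highest are N, O, J, K, G.
First losing bid is I's $962, which sets the uniform price.
I does not win → pays $0.

I pays $0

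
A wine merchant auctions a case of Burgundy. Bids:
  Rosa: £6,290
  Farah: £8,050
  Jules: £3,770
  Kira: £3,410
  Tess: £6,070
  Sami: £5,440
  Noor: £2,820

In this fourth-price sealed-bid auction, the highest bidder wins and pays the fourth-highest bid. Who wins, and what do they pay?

Bids ranked: 8,050 (Farah) > 6,290 (Rosa) > 6,070 (Tess) > 5,440 (Sami) > 3,770 (Jules) > 3,410 (Kira) > …
Farah wins; payment is bid #4 in the ranking = £5,440.

Farah pays £5,440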